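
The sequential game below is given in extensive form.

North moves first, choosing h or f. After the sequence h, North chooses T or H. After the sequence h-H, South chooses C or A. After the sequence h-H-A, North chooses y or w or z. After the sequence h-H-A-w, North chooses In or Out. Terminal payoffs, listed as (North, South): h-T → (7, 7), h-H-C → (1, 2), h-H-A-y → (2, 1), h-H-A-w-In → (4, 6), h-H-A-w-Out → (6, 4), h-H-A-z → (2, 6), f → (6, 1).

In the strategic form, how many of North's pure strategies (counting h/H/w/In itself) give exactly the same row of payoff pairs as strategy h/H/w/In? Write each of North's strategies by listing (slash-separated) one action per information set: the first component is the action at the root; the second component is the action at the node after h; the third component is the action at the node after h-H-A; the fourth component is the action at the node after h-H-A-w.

Row for h/H/w/In (columns C, A): (1,2) (4,6).
Every one of North's information sets is on the play path for some reply by South when North follows h/H/w/In.
Changing the action at any of them therefore changes at least one column, so only h/H/w/In itself gives this row.

1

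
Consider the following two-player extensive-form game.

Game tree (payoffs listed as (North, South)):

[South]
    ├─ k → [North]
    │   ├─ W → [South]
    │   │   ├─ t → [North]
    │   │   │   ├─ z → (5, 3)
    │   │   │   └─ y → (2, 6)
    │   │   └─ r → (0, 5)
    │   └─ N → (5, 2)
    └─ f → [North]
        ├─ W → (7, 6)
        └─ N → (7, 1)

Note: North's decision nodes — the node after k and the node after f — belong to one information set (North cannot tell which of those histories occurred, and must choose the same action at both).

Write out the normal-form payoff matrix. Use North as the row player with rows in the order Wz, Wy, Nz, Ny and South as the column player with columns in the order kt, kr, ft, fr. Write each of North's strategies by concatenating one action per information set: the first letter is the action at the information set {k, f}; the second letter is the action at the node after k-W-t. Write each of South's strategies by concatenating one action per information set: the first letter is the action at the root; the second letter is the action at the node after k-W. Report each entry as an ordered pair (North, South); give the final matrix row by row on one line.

           kt       kr       ft       fr
  Wz    (5,3)    (0,5)    (7,6)    (7,6)
  Wy    (2,6)    (0,5)    (7,6)    (7,6)
  Nz    (5,2)    (5,2)    (7,1)    (7,1)
  Ny    (5,2)    (5,2)    (7,1)    (7,1)

Wz: (5,3) (0,5) (7,6) (7,6) | Wy: (2,6) (0,5) (7,6) (7,6) | Nz: (5,2) (5,2) (7,1) (7,1) | Ny: (5,2) (5,2) (7,1) (7,1)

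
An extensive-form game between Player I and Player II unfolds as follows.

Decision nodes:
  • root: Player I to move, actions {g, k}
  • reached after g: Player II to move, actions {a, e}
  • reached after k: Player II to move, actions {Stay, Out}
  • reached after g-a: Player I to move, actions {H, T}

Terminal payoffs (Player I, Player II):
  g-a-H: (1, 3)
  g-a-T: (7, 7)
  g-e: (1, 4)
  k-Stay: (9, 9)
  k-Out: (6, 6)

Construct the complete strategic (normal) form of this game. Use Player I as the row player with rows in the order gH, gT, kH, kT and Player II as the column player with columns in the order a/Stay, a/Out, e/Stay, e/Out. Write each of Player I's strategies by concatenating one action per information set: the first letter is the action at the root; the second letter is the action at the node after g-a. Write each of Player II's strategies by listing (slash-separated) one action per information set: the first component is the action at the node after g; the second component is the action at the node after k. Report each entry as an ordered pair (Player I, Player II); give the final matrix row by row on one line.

gH: (1,3) (1,3) (1,4) (1,4) | gT: (7,7) (7,7) (1,4) (1,4) | kH: (9,9) (6,6) (9,9) (6,6) | kT: (9,9) (6,6) (9,9) (6,6)

       a/Stay    a/Out   e/Stay    e/Out
  gH    (1,3)    (1,3)    (1,4)    (1,4)
  gT    (7,7)    (7,7)    (1,4)    (1,4)
  kH    (9,9)    (6,6)    (9,9)    (6,6)
  kT    (9,9)    (6,6)    (9,9)    (6,6)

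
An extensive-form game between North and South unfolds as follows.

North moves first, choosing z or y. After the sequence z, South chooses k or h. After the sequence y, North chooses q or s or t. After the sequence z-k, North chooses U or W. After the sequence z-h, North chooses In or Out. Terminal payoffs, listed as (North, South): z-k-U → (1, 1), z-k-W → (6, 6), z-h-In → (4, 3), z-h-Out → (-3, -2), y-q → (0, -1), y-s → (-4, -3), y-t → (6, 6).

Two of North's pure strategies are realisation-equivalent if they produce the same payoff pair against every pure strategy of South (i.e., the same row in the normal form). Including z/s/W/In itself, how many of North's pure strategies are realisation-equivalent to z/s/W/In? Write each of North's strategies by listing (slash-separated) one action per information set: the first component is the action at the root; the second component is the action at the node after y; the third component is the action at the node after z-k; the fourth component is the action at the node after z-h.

Row for z/s/W/In (columns k, h): (6,6) (4,3).
Under z/s/W/In, North's choice at the node after y can never be reached regardless of what South does, so varying those choices leaves every outcome unchanged.
Holding the reachable choices fixed and varying the unreachable one freely already gives 3 equivalent strategies.
No other strategy reproduces this row, so those 3 are the full class: z/q/W/In, z/s/W/In, z/t/W/In.

3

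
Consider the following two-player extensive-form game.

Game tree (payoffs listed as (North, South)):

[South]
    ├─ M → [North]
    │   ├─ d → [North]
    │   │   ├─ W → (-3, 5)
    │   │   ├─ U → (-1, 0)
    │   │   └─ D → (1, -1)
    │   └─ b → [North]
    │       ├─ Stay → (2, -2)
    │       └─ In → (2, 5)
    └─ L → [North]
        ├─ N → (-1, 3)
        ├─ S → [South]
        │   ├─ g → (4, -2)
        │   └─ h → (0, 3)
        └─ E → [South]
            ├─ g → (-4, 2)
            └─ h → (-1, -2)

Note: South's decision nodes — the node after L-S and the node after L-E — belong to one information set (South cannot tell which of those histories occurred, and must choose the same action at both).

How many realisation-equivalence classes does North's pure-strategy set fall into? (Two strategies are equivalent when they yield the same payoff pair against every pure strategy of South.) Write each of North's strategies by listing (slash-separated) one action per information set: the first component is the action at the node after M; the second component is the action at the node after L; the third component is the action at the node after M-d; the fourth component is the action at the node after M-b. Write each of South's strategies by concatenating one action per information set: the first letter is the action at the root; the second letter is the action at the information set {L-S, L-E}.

North has 36 pure strategies: d/N/W/Stay, d/N/W/In, d/N/U/Stay, d/N/U/In, d/N/D/Stay, d/N/D/In, d/S/W/Stay, d/S/W/In, d/S/U/Stay, d/S/U/In, d/S/D/Stay, d/S/D/In, d/E/W/Stay, d/E/W/In, d/E/U/Stay, d/E/U/In, d/E/D/Stay, d/E/D/In, b/N/W/Stay, b/N/W/In, b/N/U/Stay, b/N/U/In, b/N/D/Stay, b/N/D/In, b/S/W/Stay, b/S/W/In, b/S/U/Stay, b/S/U/In, b/S/D/Stay, b/S/D/In, b/E/W/Stay, b/E/W/In, b/E/U/Stay, b/E/U/In, b/E/D/Stay, b/E/D/In. Columns: Mg, Mh, Lg, Lh.
{d/N/W/Stay, d/N/W/In} → row (-3,5) (-3,5) (-1,3) (-1,3)
{d/N/U/Stay, d/N/U/In} → row (-1,0) (-1,0) (-1,3) (-1,3)
{d/N/D/Stay, d/N/D/In} → row (1,-1) (1,-1) (-1,3) (-1,3)
{d/S/W/Stay, d/S/W/In} → row (-3,5) (-3,5) (4,-2) (0,3)
{d/S/U/Stay, d/S/U/In} → row (-1,0) (-1,0) (4,-2) (0,3)
{d/S/D/Stay, d/S/D/In} → row (1,-1) (1,-1) (4,-2) (0,3)
{d/E/W/Stay, d/E/W/In} → row (-3,5) (-3,5) (-4,2) (-1,-2)
{d/E/U/Stay, d/E/U/In} → row (-1,0) (-1,0) (-4,2) (-1,-2)
{d/E/D/Stay, d/E/D/In} → row (1,-1) (1,-1) (-4,2) (-1,-2)
{b/N/W/Stay, b/N/U/Stay, b/N/D/Stay} → row (2,-2) (2,-2) (-1,3) (-1,3)
{b/N/W/In, b/N/U/In, b/N/D/In} → row (2,5) (2,5) (-1,3) (-1,3)
{b/S/W/Stay, b/S/U/Stay, b/S/D/Stay} → row (2,-2) (2,-2) (4,-2) (0,3)
{b/S/W/In, b/S/U/In, b/S/D/In} → row (2,5) (2,5) (4,-2) (0,3)
{b/E/W/Stay, b/E/U/Stay, b/E/D/Stay} → row (2,-2) (2,-2) (-4,2) (-1,-2)
{b/E/W/In, b/E/U/In, b/E/D/In} → row (2,5) (2,5) (-4,2) (-1,-2)
That's 15 distinct rows out of 36 strategies.

15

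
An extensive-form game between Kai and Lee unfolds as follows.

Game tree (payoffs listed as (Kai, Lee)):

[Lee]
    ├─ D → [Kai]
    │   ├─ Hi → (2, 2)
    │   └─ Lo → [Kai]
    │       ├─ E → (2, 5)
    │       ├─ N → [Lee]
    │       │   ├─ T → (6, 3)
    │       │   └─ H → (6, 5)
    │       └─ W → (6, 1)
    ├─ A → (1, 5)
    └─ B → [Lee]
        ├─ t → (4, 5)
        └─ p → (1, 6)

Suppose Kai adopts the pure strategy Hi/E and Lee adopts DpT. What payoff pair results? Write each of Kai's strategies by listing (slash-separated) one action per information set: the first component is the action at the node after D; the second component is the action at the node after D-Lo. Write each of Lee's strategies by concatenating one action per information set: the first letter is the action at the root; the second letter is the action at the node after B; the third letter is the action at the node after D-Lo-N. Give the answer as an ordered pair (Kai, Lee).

(2, 2)

Trace the play path from the root:
  Lee plays D
  Kai plays Hi at [D]
→ terminal payoff (2, 2).
(Kai's choice at the node after D-Lo is never reached on this path, so it doesn't affect the outcome.)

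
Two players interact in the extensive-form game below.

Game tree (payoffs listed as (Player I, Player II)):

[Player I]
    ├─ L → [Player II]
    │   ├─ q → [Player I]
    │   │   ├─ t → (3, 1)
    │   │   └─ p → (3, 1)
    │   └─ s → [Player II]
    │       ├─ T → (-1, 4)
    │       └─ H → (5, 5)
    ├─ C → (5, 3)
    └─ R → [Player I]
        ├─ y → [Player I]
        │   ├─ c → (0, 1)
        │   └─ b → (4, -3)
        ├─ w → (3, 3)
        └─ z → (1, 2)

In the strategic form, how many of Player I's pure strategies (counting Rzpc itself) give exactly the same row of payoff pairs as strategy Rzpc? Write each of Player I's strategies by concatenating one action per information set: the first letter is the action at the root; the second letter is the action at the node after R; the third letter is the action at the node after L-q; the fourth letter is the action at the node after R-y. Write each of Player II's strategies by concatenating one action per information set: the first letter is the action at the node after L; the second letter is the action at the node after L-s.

Row for Rzpc (columns qT, qH, sT, sH): (1,2) (1,2) (1,2) (1,2).
Under Rzpc, Player I's choice at the node after L-q and at the node after R-y can never be reached regardless of what Player II does, so varying those choices leaves every outcome unchanged.
Holding the reachable choices fixed and varying the unreachable ones freely already gives 2 × 2 = 4 equivalent strategies.
No other strategy reproduces this row, so those 4 are the full class: Rztc, Rztb, Rzpc, Rzpb.

4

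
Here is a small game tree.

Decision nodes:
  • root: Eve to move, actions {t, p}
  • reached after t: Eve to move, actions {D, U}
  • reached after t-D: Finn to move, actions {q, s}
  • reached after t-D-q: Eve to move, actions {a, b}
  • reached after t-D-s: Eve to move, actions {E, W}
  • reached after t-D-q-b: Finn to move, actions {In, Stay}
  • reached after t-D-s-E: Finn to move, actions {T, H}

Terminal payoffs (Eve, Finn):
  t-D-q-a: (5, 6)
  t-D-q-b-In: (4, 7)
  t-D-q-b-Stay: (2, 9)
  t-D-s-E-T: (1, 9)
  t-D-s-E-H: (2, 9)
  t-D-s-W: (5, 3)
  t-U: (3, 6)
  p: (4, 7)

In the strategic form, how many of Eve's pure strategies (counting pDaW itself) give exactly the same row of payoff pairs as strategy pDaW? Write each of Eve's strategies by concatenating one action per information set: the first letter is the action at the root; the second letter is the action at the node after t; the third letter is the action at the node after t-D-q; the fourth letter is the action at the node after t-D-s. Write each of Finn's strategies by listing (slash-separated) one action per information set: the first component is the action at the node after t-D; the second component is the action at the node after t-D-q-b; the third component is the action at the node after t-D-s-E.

Row for pDaW (columns q/In/T, q/In/H, q/Stay/T, q/Stay/H, s/In/T, s/In/H, s/Stay/T, s/Stay/H): (4,7) (4,7) (4,7) (4,7) (4,7) (4,7) (4,7) (4,7).
Under pDaW, Eve's choice at the node after t and at the node after t-D-q and at the node after t-D-s can never be reached regardless of what Finn does, so varying those choices leaves every outcome unchanged.
Holding the reachable choices fixed and varying the unreachable ones freely already gives 2 × 2 × 2 = 8 equivalent strategies.
No other strategy reproduces this row, so those 8 are the full class: pDaE, pDaW, pDbE, pDbW, pUaE, pUaW, pUbE, pUbW.

8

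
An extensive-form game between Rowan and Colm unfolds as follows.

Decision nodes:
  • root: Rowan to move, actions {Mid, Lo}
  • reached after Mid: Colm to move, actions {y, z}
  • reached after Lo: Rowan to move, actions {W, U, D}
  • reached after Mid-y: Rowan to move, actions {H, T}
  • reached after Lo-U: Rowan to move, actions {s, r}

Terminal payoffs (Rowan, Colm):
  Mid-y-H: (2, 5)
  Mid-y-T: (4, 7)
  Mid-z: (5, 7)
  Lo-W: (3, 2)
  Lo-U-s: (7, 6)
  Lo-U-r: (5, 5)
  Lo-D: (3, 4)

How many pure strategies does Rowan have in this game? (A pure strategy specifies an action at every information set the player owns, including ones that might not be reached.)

24

Rowan owns the root with actions {Mid, Lo} — two choices.
Rowan owns the node after Lo with actions {W, U, D} — three choices.
Rowan owns the node after Mid-y with actions {H, T} — two choices.
Rowan owns the node after Lo-U with actions {s, r} — two choices.
A pure strategy fixes one action at each information set independently, so the count is the product 2 × 3 × 2 × 2 = 24.
(For reference, Colm has 2 pure strategies, giving a 24×2 normal-form matrix.)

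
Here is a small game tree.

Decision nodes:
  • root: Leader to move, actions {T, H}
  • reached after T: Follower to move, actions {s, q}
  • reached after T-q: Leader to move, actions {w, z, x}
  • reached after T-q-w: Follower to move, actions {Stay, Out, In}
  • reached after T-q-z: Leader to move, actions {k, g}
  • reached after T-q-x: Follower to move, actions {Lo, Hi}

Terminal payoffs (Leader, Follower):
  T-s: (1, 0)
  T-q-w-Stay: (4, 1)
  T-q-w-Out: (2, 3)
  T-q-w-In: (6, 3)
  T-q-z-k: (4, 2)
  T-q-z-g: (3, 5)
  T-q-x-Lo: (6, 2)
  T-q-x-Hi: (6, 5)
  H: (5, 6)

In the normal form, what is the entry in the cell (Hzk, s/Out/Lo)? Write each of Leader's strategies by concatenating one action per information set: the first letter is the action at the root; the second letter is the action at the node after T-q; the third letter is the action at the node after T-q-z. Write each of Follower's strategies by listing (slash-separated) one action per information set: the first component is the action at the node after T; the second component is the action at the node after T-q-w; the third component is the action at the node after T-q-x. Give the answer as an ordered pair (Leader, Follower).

(5, 6)

Trace the play path from the root:
  Leader plays H
→ terminal payoff (5, 6).
(Leader's choice at the node after T-q is never reached on this path, so it doesn't affect the outcome.)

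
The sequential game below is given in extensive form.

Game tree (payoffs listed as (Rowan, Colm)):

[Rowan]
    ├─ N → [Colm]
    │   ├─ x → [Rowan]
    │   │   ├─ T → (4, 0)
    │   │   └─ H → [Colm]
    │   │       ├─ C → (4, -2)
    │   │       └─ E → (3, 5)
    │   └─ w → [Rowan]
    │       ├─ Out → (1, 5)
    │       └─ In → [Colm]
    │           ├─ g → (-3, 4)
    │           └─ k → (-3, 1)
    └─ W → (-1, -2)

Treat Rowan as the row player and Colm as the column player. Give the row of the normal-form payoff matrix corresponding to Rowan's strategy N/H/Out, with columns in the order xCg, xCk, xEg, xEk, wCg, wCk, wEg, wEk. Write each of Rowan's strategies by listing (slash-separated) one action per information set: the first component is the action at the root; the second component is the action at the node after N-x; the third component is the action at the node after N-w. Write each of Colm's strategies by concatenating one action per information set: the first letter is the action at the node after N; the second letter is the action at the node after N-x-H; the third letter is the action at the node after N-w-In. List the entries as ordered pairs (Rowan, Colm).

vs xCg: Rowan plays N → Colm plays x at [N] → Rowan plays H at [N-x] → Colm plays C at [N-x-H] → (4, -2)
vs xCk: Rowan plays N → Colm plays x at [N] → Rowan plays H at [N-x] → Colm plays C at [N-x-H] → (4, -2)
vs xEg: Rowan plays N → Colm plays x at [N] → Rowan plays H at [N-x] → Colm plays E at [N-x-H] → (3, 5)
vs xEk: Rowan plays N → Colm plays x at [N] → Rowan plays H at [N-x] → Colm plays E at [N-x-H] → (3, 5)
vs wCg: Rowan plays N → Colm plays w at [N] → Rowan plays Out at [N-w] → (1, 5)
vs wCk: Rowan plays N → Colm plays w at [N] → Rowan plays Out at [N-w] → (1, 5)
vs wEg: Rowan plays N → Colm plays w at [N] → Rowan plays Out at [N-w] → (1, 5)
vs wEk: Rowan plays N → Colm plays w at [N] → Rowan plays Out at [N-w] → (1, 5)

(4,-2) (4,-2) (3,5) (3,5) (1,5) (1,5) (1,5) (1,5)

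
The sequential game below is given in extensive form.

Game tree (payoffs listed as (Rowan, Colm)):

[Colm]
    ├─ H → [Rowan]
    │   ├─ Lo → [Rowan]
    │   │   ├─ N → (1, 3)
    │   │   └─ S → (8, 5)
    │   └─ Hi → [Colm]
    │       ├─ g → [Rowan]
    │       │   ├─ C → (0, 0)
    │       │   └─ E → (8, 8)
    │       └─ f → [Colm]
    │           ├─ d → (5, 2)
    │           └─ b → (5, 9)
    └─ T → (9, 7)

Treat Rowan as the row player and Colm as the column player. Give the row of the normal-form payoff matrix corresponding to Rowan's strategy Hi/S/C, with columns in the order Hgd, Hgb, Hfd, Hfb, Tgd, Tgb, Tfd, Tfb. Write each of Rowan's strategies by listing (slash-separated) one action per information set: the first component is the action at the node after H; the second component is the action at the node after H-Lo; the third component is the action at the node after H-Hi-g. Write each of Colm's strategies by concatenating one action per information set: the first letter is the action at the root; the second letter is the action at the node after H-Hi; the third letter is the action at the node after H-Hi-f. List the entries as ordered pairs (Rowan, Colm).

(0,0) (0,0) (5,2) (5,9) (9,7) (9,7) (9,7) (9,7)

vs Hgd: Colm plays H → Rowan plays Hi at [H] → Colm plays g at [H-Hi] → Rowan plays C at [H-Hi-g] → (0, 0)
vs Hgb: Colm plays H → Rowan plays Hi at [H] → Colm plays g at [H-Hi] → Rowan plays C at [H-Hi-g] → (0, 0)
vs Hfd: Colm plays H → Rowan plays Hi at [H] → Colm plays f at [H-Hi] → Colm plays d at [H-Hi-f] → (5, 2)
vs Hfb: Colm plays H → Rowan plays Hi at [H] → Colm plays f at [H-Hi] → Colm plays b at [H-Hi-f] → (5, 9)
vs Tgd: Colm plays T → (9, 7)
vs Tgb: Colm plays T → (9, 7)
vs Tfd: Colm plays T → (9, 7)
vs Tfb: Colm plays T → (9, 7)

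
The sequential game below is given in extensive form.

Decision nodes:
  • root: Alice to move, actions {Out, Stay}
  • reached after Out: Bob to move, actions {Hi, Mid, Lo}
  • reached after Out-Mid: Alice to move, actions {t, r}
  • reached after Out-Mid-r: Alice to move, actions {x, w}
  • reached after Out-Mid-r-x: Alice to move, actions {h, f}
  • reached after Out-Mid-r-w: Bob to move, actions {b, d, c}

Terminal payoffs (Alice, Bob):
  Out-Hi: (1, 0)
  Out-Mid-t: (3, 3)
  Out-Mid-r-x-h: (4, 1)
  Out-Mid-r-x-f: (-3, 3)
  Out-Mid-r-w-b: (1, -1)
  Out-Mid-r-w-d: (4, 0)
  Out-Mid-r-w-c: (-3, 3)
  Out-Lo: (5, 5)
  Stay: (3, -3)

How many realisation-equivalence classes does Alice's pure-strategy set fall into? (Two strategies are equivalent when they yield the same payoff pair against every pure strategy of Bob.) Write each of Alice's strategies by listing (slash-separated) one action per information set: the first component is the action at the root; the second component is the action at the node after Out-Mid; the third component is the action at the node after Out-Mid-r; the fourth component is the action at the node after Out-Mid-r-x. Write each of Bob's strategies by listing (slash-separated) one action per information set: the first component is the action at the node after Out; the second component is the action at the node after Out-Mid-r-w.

Alice has 16 pure strategies: Out/t/x/h, Out/t/x/f, Out/t/w/h, Out/t/w/f, Out/r/x/h, Out/r/x/f, Out/r/w/h, Out/r/w/f, Stay/t/x/h, Stay/t/x/f, Stay/t/w/h, Stay/t/w/f, Stay/r/x/h, Stay/r/x/f, Stay/r/w/h, Stay/r/w/f. Columns: Hi/b, Hi/d, Hi/c, Mid/b, Mid/d, Mid/c, Lo/b, Lo/d, Lo/c.
{Out/t/x/h, Out/t/x/f, Out/t/w/h, Out/t/w/f} → row (1,0) (1,0) (1,0) (3,3) (3,3) (3,3) (5,5) (5,5) (5,5)
{Out/r/x/h} → row (1,0) (1,0) (1,0) (4,1) (4,1) (4,1) (5,5) (5,5) (5,5)
{Out/r/x/f} → row (1,0) (1,0) (1,0) (-3,3) (-3,3) (-3,3) (5,5) (5,5) (5,5)
{Out/r/w/h, Out/r/w/f} → row (1,0) (1,0) (1,0) (1,-1) (4,0) (-3,3) (5,5) (5,5) (5,5)
{Stay/t/x/h, Stay/t/x/f, Stay/t/w/h, Stay/t/w/f, Stay/r/x/h, Stay/r/x/f, Stay/r/w/h, Stay/r/w/f} → row (3,-3) (3,-3) (3,-3) (3,-3) (3,-3) (3,-3) (3,-3) (3,-3) (3,-3)
That's 5 distinct rows out of 16 strategies.

5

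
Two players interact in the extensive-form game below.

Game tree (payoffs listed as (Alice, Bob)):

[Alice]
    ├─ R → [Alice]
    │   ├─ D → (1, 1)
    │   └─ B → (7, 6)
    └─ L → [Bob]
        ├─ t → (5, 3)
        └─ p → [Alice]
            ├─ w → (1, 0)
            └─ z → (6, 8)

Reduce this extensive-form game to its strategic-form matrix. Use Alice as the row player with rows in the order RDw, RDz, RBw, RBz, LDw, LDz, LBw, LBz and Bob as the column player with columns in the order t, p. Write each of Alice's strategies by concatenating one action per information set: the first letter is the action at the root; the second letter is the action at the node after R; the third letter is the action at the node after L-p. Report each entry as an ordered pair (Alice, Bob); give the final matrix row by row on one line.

RDw: (1,1) (1,1) | RDz: (1,1) (1,1) | RBw: (7,6) (7,6) | RBz: (7,6) (7,6) | LDw: (5,3) (1,0) | LDz: (5,3) (6,8) | LBw: (5,3) (1,0) | LBz: (5,3) (6,8)

            t        p
 RDw    (1,1)    (1,1)
 RDz    (1,1)    (1,1)
 RBw    (7,6)    (7,6)
 RBz    (7,6)    (7,6)
 LDw    (5,3)    (1,0)
 LDz    (5,3)    (6,8)
 LBw    (5,3)    (1,0)
 LBz    (5,3)    (6,8)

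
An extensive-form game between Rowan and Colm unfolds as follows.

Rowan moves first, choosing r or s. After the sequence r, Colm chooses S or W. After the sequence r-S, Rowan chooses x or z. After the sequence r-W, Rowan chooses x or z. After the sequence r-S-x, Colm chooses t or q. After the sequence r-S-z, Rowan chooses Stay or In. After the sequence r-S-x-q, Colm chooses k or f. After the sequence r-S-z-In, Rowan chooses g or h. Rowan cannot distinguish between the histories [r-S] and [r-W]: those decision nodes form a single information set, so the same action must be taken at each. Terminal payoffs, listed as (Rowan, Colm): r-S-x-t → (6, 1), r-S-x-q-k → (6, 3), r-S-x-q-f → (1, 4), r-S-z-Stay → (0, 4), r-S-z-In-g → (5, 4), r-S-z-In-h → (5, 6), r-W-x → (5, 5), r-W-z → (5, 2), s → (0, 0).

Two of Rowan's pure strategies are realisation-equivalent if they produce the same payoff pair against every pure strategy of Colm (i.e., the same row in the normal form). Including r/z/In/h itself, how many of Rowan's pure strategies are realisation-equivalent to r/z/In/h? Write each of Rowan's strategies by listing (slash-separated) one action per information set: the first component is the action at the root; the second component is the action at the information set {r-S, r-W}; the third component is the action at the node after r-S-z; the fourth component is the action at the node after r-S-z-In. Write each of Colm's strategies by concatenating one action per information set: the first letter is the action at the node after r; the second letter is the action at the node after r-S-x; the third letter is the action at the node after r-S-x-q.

1

Row for r/z/In/h (columns Stk, Stf, Sqk, Sqf, Wtk, Wtf, Wqk, Wqf): (5,6) (5,6) (5,6) (5,6) (5,2) (5,2) (5,2) (5,2).
Every one of Rowan's information sets is on the play path for some reply by Colm when Rowan follows r/z/In/h.
Changing the action at any of them therefore changes at least one column, so only r/z/In/h itself gives this row.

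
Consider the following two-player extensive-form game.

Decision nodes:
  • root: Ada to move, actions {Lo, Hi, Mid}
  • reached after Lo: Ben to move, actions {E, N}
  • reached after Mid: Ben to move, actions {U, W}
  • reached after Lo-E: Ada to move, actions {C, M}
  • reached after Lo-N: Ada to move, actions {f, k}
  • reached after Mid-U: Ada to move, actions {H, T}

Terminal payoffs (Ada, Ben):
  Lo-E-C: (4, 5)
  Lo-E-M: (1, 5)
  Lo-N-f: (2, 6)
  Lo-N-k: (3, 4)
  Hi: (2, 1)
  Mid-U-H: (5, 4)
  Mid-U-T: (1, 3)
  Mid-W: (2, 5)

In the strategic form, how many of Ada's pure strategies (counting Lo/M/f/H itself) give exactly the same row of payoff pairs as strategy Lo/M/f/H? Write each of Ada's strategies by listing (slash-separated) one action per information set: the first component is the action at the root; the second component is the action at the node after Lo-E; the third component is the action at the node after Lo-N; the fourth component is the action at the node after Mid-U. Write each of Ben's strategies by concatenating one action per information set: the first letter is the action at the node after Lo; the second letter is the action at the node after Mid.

Row for Lo/M/f/H (columns EU, EW, NU, NW): (1,5) (1,5) (2,6) (2,6).
Under Lo/M/f/H, Ada's choice at the node after Mid-U can never be reached regardless of what Ben does, so varying those choices leaves every outcome unchanged.
Holding the reachable choices fixed and varying the unreachable one freely already gives 2 equivalent strategies.
No other strategy reproduces this row, so those 2 are the full class: Lo/M/f/H, Lo/M/f/T.

2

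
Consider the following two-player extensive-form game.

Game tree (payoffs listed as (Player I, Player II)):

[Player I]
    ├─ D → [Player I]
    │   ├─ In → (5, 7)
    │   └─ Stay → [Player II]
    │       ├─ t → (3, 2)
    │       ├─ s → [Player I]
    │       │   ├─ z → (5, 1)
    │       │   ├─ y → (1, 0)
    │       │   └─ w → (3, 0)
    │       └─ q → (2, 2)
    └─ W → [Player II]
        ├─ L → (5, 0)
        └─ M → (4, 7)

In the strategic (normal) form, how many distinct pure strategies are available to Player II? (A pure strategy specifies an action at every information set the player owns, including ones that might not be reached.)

6

Player II owns the node after W with actions {L, M} — two choices.
Player II owns the node after D-Stay with actions {t, s, q} — three choices.
A pure strategy fixes one action at each information set independently, so the count is the product 2 × 3 = 6.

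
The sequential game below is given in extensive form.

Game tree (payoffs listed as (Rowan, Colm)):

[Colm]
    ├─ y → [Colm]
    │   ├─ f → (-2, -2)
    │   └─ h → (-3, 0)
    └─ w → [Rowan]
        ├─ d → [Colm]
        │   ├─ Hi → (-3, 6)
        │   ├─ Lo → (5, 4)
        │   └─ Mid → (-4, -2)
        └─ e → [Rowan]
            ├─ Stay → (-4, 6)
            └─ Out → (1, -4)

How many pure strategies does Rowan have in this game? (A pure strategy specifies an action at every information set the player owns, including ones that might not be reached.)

Rowan owns the node after w with actions {d, e} — two choices.
Rowan owns the node after w-e with actions {Stay, Out} — two choices.
A pure strategy fixes one action at each information set independently, so the count is the product 2 × 2 = 4.

4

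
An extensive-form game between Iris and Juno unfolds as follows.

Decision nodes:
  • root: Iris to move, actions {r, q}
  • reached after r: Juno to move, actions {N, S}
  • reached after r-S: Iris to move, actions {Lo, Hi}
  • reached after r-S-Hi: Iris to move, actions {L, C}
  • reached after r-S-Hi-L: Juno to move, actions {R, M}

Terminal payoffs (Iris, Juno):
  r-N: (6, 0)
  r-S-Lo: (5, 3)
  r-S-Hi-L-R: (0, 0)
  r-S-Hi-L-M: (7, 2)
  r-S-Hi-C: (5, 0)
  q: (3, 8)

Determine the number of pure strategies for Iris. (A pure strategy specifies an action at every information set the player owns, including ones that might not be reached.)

8

Iris owns the root with actions {r, q} — two choices.
Iris owns the node after r-S with actions {Lo, Hi} — two choices.
Iris owns the node after r-S-Hi with actions {L, C} — two choices.
A pure strategy fixes one action at each information set independently, so the count is the product 2 × 2 × 2 = 8.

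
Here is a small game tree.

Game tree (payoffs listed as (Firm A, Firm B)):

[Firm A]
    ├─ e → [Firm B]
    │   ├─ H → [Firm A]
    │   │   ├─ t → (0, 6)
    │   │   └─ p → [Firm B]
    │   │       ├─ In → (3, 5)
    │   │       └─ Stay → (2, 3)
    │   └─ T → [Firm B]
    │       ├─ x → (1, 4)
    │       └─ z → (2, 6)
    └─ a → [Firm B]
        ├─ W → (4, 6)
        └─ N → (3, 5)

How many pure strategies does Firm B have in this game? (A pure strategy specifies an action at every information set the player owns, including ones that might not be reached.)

Firm B owns the node after e with actions {H, T} — two choices.
Firm B owns the node after a with actions {W, N} — two choices.
Firm B owns the node after e-T with actions {x, z} — two choices.
Firm B owns the node after e-H-p with actions {In, Stay} — two choices.
A pure strategy fixes one action at each information set independently, so the count is the product 2 × 2 × 2 × 2 = 16.
(For reference, Firm A has 4 pure strategies, giving a 16×4 normal-form matrix.)

16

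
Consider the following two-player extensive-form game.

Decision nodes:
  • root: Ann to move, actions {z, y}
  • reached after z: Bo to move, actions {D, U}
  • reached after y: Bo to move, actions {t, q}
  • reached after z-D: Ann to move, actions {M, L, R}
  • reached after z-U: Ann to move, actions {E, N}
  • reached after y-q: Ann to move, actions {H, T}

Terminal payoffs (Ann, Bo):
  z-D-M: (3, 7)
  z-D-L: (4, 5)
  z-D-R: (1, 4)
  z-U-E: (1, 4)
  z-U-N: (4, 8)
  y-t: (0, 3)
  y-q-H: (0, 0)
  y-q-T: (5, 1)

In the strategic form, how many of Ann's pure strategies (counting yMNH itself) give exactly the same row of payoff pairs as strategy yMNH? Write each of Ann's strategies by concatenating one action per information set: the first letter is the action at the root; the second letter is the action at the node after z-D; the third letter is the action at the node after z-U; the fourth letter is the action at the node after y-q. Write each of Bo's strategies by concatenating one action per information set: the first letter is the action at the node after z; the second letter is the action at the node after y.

Row for yMNH (columns Dt, Dq, Ut, Uq): (0,3) (0,0) (0,3) (0,0).
Under yMNH, Ann's choice at the node after z-D and at the node after z-U can never be reached regardless of what Bo does, so varying those choices leaves every outcome unchanged.
Holding the reachable choices fixed and varying the unreachable ones freely already gives 3 × 2 = 6 equivalent strategies.
No other strategy reproduces this row, so those 6 are the full class: yMEH, yMNH, yLEH, yLNH, yREH, yRNH.

6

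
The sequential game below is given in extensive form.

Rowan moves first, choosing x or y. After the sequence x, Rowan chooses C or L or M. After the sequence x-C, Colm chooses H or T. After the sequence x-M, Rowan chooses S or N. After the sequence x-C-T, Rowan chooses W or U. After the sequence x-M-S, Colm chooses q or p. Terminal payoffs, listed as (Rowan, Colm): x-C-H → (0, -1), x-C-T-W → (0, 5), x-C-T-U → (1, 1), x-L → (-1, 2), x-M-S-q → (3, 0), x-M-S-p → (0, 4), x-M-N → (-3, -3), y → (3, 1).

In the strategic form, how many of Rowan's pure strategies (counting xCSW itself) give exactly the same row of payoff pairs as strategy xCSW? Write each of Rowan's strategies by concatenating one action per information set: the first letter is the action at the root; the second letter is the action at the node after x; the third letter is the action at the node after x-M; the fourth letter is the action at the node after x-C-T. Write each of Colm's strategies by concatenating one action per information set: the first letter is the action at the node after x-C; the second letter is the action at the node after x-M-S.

Row for xCSW (columns Hq, Hp, Tq, Tp): (0,-1) (0,-1) (0,5) (0,5).
Under xCSW, Rowan's choice at the node after x-M can never be reached regardless of what Colm does, so varying those choices leaves every outcome unchanged.
Holding the reachable choices fixed and varying the unreachable one freely already gives 2 equivalent strategies.
No other strategy reproduces this row, so those 2 are the full class: xCSW, xCNW.

2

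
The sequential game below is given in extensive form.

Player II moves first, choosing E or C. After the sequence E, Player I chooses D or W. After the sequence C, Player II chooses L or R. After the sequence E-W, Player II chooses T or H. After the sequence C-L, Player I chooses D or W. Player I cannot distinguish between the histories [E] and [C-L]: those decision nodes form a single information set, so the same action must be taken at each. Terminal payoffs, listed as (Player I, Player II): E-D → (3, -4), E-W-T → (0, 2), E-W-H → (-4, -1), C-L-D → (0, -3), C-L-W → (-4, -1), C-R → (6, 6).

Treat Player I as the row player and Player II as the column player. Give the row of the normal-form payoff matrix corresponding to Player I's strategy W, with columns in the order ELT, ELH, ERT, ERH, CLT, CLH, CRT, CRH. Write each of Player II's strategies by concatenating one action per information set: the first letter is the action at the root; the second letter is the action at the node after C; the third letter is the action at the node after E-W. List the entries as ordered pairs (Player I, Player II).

vs ELT: Player II plays E → Player I plays W at [E] → Player II plays T at [E-W] → (0, 2)
vs ELH: Player II plays E → Player I plays W at [E] → Player II plays H at [E-W] → (-4, -1)
vs ERT: Player II plays E → Player I plays W at [E] → Player II plays T at [E-W] → (0, 2)
vs ERH: Player II plays E → Player I plays W at [E] → Player II plays H at [E-W] → (-4, -1)
vs CLT: Player II plays C → Player II plays L at [C] → Player I plays W at [C-L] → (-4, -1)
vs CLH: Player II plays C → Player II plays L at [C] → Player I plays W at [C-L] → (-4, -1)
vs CRT: Player II plays C → Player II plays R at [C] → (6, 6)
vs CRH: Player II plays C → Player II plays R at [C] → (6, 6)

(0,2) (-4,-1) (0,2) (-4,-1) (-4,-1) (-4,-1) (6,6) (6,6)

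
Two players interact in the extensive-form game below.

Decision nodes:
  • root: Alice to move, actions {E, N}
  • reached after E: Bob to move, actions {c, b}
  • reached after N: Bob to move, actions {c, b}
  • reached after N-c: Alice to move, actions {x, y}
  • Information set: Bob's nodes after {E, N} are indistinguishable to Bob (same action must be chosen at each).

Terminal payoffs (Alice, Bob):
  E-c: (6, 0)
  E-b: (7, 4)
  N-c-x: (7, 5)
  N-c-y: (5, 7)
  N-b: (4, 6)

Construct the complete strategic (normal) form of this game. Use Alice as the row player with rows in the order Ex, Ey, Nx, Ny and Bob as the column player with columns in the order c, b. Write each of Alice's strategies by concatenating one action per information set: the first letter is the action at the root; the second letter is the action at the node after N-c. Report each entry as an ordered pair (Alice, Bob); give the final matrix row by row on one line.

Ex: (6,0) (7,4) | Ey: (6,0) (7,4) | Nx: (7,5) (4,6) | Ny: (5,7) (4,6)

            c        b
  Ex    (6,0)    (7,4)
  Ey    (6,0)    (7,4)
  Nx    (7,5)    (4,6)
  Ny    (5,7)    (4,6)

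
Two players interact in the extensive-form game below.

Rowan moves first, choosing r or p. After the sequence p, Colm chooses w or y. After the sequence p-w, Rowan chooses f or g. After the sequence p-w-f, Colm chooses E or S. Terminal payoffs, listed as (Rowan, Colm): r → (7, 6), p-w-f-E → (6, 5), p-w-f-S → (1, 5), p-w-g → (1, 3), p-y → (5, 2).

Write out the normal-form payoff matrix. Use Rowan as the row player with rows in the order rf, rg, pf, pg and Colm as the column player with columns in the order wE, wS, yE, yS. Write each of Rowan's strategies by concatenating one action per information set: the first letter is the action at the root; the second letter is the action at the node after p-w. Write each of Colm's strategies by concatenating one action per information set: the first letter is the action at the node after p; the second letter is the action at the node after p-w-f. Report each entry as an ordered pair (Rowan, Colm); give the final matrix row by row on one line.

rf: (7,6) (7,6) (7,6) (7,6) | rg: (7,6) (7,6) (7,6) (7,6) | pf: (6,5) (1,5) (5,2) (5,2) | pg: (1,3) (1,3) (5,2) (5,2)

           wE       wS       yE       yS
  rf    (7,6)    (7,6)    (7,6)    (7,6)
  rg    (7,6)    (7,6)    (7,6)    (7,6)
  pf    (6,5)    (1,5)    (5,2)    (5,2)
  pg    (1,3)    (1,3)    (5,2)    (5,2)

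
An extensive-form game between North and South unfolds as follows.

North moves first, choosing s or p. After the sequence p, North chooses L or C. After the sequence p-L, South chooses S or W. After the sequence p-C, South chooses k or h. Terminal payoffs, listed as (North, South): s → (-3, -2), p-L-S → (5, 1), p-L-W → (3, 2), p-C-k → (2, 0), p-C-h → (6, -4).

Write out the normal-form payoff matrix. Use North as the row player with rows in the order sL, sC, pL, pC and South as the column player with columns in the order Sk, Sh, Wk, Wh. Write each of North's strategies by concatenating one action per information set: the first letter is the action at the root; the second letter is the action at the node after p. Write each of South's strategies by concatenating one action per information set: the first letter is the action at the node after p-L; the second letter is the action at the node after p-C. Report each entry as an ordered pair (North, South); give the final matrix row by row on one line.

sL: (-3,-2) (-3,-2) (-3,-2) (-3,-2) | sC: (-3,-2) (-3,-2) (-3,-2) (-3,-2) | pL: (5,1) (5,1) (3,2) (3,2) | pC: (2,0) (6,-4) (2,0) (6,-4)

Row sL: Sk→(-3,-2), Sh→(-3,-2), Wk→(-3,-2), Wh→(-3,-2)
Row sC: Sk→(-3,-2), Sh→(-3,-2), Wk→(-3,-2), Wh→(-3,-2)
Row pL: Sk→(5,1), Sh→(5,1), Wk→(3,2), Wh→(3,2)
Row pC: Sk→(2,0), Sh→(6,-4), Wk→(2,0), Wh→(6,-4)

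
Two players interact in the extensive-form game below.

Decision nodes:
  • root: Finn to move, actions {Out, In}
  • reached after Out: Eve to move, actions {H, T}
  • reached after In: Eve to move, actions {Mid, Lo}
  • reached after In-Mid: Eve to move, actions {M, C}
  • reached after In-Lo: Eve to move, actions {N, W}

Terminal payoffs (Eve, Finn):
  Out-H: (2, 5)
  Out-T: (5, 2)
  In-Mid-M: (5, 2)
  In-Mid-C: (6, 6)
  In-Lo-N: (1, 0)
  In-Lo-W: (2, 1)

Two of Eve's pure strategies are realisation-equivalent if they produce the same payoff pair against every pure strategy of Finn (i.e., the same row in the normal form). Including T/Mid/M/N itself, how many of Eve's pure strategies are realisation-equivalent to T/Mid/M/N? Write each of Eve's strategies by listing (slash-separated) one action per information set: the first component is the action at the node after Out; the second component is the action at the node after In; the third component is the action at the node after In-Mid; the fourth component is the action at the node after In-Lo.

Row for T/Mid/M/N (columns Out, In): (5,2) (5,2).
Under T/Mid/M/N, Eve's choice at the node after In-Lo can never be reached regardless of what Finn does, so varying those choices leaves every outcome unchanged.
Holding the reachable choices fixed and varying the unreachable one freely already gives 2 equivalent strategies.
No other strategy reproduces this row, so those 2 are the full class: T/Mid/M/N, T/Mid/M/W.

2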